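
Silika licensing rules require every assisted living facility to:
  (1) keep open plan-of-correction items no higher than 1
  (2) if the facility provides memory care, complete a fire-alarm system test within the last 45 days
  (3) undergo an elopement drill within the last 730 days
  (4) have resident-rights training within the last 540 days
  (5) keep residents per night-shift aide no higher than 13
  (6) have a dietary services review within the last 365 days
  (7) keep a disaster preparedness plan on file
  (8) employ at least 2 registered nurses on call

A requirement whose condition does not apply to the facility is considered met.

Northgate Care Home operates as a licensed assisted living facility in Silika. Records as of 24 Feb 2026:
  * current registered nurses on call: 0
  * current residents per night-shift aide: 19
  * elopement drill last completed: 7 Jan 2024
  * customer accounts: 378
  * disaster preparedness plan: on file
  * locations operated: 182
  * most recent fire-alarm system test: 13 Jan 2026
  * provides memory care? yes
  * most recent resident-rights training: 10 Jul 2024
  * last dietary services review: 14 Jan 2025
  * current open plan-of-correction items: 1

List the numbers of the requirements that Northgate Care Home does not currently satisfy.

1. open plan-of-correction items 1 ≤ 1 → met
2. condition 'provides memory care' holds; fire-alarm system test 42 days ago vs limit 45 → met
3. elopement drill 779 days ago vs limit 730 → not met
4. resident-rights training 594 days ago vs limit 540 → not met
5. residents per night-shift aide 19 > 13 → not met
6. dietary services review 406 days ago vs limit 365 → not met
7. disaster preparedness plan present → met
8. registered nurses on call 0 < 2 → not met
Not met: 3, 4, 5, 6, 8

3, 4, 5, 6, 8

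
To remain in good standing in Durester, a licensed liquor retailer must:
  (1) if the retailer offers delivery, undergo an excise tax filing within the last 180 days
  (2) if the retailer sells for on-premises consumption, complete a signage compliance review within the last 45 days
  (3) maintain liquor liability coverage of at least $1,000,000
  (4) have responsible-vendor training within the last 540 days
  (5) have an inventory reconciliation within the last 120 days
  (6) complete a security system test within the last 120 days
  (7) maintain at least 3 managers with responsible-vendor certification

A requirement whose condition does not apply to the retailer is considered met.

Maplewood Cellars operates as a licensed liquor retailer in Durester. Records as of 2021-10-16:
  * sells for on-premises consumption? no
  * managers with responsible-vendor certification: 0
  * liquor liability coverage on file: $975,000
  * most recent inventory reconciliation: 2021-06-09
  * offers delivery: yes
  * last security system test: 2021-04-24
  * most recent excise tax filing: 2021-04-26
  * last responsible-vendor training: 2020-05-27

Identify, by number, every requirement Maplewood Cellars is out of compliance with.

3, 5, 6, 7

1. condition 'offers delivery' holds; excise tax filing 173 days ago vs limit 180 → met
2. condition 'sells for on-premises consumption' does not hold → requirement n/a → met
3. liquor liability coverage $975,000 < $1,000,000 → not met
4. responsible-vendor training 507 days ago vs limit 540 → met
5. inventory reconciliation 129 days ago vs limit 120 → not met
6. security system test 175 days ago vs limit 120 → not met
7. managers with responsible-vendor certification 0 < 3 → not met
Not met: 3, 5, 6, 7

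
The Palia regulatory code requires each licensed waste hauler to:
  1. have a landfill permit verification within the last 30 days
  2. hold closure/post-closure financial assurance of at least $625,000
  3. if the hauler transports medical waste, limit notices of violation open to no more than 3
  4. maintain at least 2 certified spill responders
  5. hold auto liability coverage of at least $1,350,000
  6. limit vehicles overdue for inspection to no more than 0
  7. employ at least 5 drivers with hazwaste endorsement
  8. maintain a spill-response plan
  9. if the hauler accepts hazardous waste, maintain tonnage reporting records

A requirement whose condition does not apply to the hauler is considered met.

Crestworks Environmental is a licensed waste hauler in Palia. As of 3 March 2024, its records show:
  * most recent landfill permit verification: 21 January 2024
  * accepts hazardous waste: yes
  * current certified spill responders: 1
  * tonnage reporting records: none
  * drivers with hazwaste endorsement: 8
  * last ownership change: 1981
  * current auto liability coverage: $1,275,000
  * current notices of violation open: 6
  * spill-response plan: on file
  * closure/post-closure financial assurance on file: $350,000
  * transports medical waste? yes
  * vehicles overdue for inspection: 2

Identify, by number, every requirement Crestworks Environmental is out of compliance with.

1, 2, 3, 4, 5, 6, 9

1. landfill permit verification 42 days ago vs limit 30 → not met
2. closure/post-closure financial assurance $350,000 < $625,000 → not met
3. condition 'transports medical waste' holds; notices of violation open 6 > 3 → not met
4. certified spill responders 1 < 2 → not met
5. auto liability coverage $1,275,000 < $1,350,000 → not met
6. vehicles overdue for inspection 2 > 0 → not met
7. drivers with hazwaste endorsement 8 ≥ 5 → met
8. spill-response plan present → met
9. condition 'accepts hazardous waste' holds; tonnage reporting records absent → not met
Not met: 1, 2, 3, 4, 5, 6, 9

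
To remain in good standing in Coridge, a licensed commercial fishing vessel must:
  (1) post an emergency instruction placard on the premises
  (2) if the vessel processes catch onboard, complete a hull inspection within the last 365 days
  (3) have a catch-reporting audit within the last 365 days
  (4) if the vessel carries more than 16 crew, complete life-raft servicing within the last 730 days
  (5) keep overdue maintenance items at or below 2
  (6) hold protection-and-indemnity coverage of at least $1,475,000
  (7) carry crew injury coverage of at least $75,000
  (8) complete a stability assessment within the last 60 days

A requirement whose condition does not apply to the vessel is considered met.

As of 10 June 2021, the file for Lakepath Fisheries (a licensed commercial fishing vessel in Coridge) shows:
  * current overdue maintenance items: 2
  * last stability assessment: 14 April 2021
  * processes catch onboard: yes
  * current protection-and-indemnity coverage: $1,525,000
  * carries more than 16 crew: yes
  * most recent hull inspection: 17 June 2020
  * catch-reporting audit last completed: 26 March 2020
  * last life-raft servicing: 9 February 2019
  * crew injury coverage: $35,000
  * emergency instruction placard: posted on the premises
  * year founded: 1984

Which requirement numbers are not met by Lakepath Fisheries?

1. emergency instruction placard present → met
2. condition 'processes catch onboard' holds; hull inspection 358 days ago vs limit 365 → met
3. catch-reporting audit 441 days ago vs limit 365 → not met
4. condition 'carries more than 16 crew' holds; life-raft servicing 852 days ago vs limit 730 → not met
5. overdue maintenance items 2 ≤ 2 → met
6. protection-and-indemnity coverage $1,525,000 ≥ $1,475,000 → met
7. crew injury coverage $35,000 < $75,000 → not met
8. stability assessment 57 days ago vs limit 60 → met
Not met: 3, 4, 7

3, 4, 7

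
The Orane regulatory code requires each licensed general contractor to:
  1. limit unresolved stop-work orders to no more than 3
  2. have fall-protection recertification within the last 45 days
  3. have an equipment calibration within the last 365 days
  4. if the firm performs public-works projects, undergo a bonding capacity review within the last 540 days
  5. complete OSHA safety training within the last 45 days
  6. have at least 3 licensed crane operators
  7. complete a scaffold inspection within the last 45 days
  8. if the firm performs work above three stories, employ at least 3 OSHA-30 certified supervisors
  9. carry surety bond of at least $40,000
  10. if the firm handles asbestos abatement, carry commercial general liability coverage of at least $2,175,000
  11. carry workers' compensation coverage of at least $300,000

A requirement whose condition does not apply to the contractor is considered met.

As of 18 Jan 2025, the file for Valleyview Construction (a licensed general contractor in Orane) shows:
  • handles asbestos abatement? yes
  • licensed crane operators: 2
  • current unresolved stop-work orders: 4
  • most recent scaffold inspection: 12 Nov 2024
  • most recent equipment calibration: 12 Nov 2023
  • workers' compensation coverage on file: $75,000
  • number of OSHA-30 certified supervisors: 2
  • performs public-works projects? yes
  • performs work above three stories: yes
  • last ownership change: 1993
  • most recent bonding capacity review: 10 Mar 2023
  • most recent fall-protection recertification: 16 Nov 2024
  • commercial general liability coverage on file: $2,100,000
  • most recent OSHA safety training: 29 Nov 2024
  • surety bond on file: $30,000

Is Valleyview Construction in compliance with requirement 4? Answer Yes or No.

No

4. condition 'performs public-works projects' holds; bonding capacity review 680 days ago vs limit 540 → not met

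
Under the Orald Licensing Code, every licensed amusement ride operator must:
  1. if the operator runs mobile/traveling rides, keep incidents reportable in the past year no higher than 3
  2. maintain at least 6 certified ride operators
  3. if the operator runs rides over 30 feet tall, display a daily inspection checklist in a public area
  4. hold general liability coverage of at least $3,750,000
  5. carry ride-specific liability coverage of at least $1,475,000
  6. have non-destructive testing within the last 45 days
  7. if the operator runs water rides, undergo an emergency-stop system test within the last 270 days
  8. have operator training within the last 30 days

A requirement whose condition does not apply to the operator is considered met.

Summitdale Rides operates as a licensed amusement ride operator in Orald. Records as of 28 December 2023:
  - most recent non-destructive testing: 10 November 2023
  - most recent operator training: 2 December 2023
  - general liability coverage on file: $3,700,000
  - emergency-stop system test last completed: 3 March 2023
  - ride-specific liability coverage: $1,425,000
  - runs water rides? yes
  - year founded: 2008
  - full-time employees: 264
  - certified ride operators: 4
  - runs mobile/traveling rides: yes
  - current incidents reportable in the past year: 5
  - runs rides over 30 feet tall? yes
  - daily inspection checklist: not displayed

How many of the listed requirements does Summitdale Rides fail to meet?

7

1. condition 'runs mobile/traveling rides' holds; incidents reportable in the past year 5 > 3 → not met
2. certified ride operators 4 < 6 → not met
3. condition 'runs rides over 30 feet tall' holds; daily inspection checklist absent → not met
4. general liability coverage $3,700,000 < $3,750,000 → not met
5. ride-specific liability coverage $1,425,000 < $1,475,000 → not met
6. non-destructive testing 48 days ago vs limit 45 → not met
7. condition 'runs water rides' holds; emergency-stop system test 300 days ago vs limit 270 → not met
8. operator training 26 days ago vs limit 30 → met
Not met: 7 of 8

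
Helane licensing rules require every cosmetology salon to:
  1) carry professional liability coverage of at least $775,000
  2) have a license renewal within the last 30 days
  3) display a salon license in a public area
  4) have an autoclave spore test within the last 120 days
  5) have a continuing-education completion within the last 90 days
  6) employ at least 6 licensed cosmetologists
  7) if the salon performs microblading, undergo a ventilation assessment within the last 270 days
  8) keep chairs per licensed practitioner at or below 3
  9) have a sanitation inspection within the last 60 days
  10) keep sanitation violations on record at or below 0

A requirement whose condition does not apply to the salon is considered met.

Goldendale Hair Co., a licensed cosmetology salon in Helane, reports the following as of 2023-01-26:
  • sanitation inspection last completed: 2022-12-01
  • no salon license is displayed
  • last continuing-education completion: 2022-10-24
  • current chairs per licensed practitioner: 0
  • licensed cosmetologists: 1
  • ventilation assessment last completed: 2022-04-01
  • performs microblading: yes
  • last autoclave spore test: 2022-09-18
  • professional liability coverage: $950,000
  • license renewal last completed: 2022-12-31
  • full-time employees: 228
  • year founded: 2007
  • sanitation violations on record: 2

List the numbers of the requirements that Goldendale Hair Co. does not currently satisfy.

3, 4, 5, 6, 7, 10

1. professional liability coverage $950,000 ≥ $775,000 → met
2. license renewal 26 days ago vs limit 30 → met
3. salon license absent → not met
4. autoclave spore test 130 days ago vs limit 120 → not met
5. continuing-education completion 94 days ago vs limit 90 → not met
6. licensed cosmetologists 1 < 6 → not met
7. condition 'performs microblading' holds; ventilation assessment 300 days ago vs limit 270 → not met
8. chairs per licensed practitioner 0 ≤ 3 → met
9. sanitation inspection 56 days ago vs limit 60 → met
10. sanitation violations on record 2 > 0 → not met
Not met: 3, 4, 5, 6, 7, 10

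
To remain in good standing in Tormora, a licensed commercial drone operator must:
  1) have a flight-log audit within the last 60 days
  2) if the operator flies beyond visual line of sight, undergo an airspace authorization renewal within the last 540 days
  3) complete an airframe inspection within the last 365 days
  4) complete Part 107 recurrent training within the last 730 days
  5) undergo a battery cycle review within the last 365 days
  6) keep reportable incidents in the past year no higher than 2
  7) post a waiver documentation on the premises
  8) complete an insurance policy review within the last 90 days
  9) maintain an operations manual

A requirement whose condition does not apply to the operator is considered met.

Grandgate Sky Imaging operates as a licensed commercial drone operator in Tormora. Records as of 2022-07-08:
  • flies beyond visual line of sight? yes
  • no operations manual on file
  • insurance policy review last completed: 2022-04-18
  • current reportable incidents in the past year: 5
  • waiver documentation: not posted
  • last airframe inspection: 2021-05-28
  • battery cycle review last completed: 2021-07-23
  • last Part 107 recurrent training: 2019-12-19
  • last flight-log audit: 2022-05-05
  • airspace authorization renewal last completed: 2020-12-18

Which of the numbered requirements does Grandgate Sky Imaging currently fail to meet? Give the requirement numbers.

1, 2, 3, 4, 6, 7, 9

1. flight-log audit 64 days ago vs limit 60 → not met
2. condition 'flies beyond visual line of sight' holds; airspace authorization renewal 567 days ago vs limit 540 → not met
3. airframe inspection 406 days ago vs limit 365 → not met
4. Part 107 recurrent training 932 days ago vs limit 730 → not met
5. battery cycle review 350 days ago vs limit 365 → met
6. reportable incidents in the past year 5 > 2 → not met
7. waiver documentation absent → not met
8. insurance policy review 81 days ago vs limit 90 → met
9. operations manual absent → not met
Not met: 1, 2, 3, 4, 6, 7, 9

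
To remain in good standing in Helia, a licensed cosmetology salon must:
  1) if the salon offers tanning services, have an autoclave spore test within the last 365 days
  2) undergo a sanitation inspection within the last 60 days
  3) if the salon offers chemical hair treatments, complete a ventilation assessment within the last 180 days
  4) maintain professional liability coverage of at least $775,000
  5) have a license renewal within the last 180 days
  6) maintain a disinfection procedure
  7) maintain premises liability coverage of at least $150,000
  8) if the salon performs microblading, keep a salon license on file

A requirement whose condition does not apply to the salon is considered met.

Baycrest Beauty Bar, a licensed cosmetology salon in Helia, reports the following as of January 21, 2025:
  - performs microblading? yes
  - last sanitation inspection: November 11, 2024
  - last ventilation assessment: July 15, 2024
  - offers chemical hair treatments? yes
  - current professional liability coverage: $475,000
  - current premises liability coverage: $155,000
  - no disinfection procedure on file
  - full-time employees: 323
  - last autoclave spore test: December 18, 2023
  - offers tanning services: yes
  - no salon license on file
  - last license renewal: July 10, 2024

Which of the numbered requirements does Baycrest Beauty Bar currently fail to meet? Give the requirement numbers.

1. condition 'offers tanning services' holds; autoclave spore test 400 days ago vs limit 365 → not met
2. sanitation inspection 71 days ago vs limit 60 → not met
3. condition 'offers chemical hair treatments' holds; ventilation assessment 190 days ago vs limit 180 → not met
4. professional liability coverage $475,000 < $775,000 → not met
5. license renewal 195 days ago vs limit 180 → not met
6. disinfection procedure absent → not met
7. premises liability coverage $155,000 ≥ $150,000 → met
8. condition 'performs microblading' holds; salon license absent → not met
Not met: 1, 2, 3, 4, 5, 6, 8

1, 2, 3, 4, 5, 6, 8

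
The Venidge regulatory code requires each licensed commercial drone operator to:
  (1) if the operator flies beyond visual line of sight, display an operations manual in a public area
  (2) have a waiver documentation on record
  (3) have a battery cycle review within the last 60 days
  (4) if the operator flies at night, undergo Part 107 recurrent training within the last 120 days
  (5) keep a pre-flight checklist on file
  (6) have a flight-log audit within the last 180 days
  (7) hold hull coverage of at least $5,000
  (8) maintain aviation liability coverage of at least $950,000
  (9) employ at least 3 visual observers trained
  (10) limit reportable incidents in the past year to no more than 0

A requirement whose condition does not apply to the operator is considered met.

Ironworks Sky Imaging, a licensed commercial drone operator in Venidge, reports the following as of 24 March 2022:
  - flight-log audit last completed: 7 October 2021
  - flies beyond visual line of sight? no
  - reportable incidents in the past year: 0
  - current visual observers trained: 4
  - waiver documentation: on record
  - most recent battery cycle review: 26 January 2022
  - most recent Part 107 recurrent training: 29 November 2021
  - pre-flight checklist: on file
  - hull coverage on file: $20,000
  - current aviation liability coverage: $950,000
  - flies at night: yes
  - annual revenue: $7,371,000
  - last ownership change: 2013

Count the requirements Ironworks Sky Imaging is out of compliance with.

0

1. condition 'flies beyond visual line of sight' does not hold → requirement n/a → met
2. waiver documentation present → met
3. battery cycle review 57 days ago vs limit 60 → met
4. condition 'flies at night' holds; Part 107 recurrent training 115 days ago vs limit 120 → met
5. pre-flight checklist present → met
6. flight-log audit 168 days ago vs limit 180 → met
7. hull coverage $20,000 ≥ $5,000 → met
8. aviation liability coverage $950,000 ≥ $950,000 → met
9. visual observers trained 4 ≥ 3 → met
10. reportable incidents in the past year 0 ≤ 0 → met
Not met: 0 of 10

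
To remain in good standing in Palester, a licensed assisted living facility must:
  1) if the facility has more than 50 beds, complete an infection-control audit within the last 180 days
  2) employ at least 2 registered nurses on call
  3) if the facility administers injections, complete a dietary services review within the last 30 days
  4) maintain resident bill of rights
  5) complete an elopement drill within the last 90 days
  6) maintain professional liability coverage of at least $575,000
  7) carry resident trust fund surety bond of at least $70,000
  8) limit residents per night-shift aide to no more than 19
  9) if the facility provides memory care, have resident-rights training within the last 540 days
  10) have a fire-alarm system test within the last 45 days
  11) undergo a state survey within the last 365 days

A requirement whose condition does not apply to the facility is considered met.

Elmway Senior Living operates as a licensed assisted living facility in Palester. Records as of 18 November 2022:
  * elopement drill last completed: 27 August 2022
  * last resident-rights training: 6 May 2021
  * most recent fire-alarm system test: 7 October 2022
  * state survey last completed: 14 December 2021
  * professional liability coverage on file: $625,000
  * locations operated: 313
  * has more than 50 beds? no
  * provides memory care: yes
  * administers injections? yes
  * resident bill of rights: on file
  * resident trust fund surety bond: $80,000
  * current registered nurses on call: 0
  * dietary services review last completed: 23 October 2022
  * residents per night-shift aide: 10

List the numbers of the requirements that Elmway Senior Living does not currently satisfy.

1. condition 'has more than 50 beds' does not hold → requirement n/a → met
2. registered nurses on call 0 < 2 → not met
3. condition 'administers injections' holds; dietary services review 26 days ago vs limit 30 → met
4. resident bill of rights present → met
5. elopement drill 83 days ago vs limit 90 → met
6. professional liability coverage $625,000 ≥ $575,000 → met
7. resident trust fund surety bond $80,000 ≥ $70,000 → met
8. residents per night-shift aide 10 ≤ 19 → met
9. condition 'provides memory care' holds; resident-rights training 561 days ago vs limit 540 → not met
10. fire-alarm system test 42 days ago vs limit 45 → met
11. state survey 339 days ago vs limit 365 → met
Not met: 2, 9

2, 9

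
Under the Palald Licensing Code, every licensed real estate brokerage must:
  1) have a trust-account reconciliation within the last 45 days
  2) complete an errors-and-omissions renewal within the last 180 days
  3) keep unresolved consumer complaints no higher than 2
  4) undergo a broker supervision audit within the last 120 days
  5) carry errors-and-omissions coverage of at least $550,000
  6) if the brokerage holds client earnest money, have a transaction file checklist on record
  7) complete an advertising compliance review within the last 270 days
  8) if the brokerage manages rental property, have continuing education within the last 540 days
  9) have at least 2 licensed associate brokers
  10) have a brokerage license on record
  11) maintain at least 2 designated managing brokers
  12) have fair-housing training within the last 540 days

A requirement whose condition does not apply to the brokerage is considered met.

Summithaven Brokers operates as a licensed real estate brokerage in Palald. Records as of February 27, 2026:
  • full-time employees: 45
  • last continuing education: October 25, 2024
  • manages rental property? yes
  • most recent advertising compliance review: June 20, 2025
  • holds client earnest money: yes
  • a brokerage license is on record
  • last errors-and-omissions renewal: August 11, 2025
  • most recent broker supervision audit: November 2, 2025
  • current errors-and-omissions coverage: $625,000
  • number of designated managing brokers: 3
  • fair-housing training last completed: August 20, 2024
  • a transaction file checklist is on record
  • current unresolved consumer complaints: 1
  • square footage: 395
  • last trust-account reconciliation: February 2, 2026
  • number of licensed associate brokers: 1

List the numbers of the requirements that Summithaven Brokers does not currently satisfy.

2, 9, 12

1. trust-account reconciliation 25 days ago vs limit 45 → met
2. errors-and-omissions renewal 200 days ago vs limit 180 → not met
3. unresolved consumer complaints 1 ≤ 2 → met
4. broker supervision audit 117 days ago vs limit 120 → met
5. errors-and-omissions coverage $625,000 ≥ $550,000 → met
6. condition 'holds client earnest money' holds; transaction file checklist present → met
7. advertising compliance review 252 days ago vs limit 270 → met
8. condition 'manages rental property' holds; continuing education 490 days ago vs limit 540 → met
9. licensed associate brokers 1 < 2 → not met
10. brokerage license present → met
11. designated managing brokers 3 ≥ 2 → met
12. fair-housing training 556 days ago vs limit 540 → not met
Not met: 2, 9, 12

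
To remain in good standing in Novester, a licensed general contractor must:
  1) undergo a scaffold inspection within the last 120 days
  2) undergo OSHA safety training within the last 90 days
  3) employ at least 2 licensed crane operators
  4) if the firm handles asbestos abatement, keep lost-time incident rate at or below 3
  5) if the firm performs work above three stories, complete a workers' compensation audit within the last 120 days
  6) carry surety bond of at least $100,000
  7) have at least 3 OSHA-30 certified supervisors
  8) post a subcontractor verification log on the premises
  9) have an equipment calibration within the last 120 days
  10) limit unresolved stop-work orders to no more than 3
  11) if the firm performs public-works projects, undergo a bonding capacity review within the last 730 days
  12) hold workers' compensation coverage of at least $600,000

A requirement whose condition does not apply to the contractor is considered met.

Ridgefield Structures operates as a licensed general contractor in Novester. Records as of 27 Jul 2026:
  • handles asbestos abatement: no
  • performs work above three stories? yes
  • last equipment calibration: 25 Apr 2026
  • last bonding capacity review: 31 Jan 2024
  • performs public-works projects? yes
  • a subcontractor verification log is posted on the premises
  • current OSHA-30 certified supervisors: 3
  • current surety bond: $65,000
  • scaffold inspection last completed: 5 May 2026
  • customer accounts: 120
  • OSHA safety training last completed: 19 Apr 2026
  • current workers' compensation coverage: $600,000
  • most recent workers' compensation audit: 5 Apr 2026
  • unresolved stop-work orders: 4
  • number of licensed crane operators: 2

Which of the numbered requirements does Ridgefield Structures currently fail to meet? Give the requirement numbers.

2, 6, 10, 11

1. scaffold inspection 83 days ago vs limit 120 → met
2. OSHA safety training 99 days ago vs limit 90 → not met
3. licensed crane operators 2 ≥ 2 → met
4. condition 'handles asbestos abatement' does not hold → requirement n/a → met
5. condition 'performs work above three stories' holds; workers' compensation audit 113 days ago vs limit 120 → met
6. surety bond $65,000 < $100,000 → not met
7. OSHA-30 certified supervisors 3 ≥ 3 → met
8. subcontractor verification log present → met
9. equipment calibration 93 days ago vs limit 120 → met
10. unresolved stop-work orders 4 > 3 → not met
11. condition 'performs public-works projects' holds; bonding capacity review 908 days ago vs limit 730 → not met
12. workers' compensation coverage $600,000 ≥ $600,000 → met
Not met: 2, 6, 10, 11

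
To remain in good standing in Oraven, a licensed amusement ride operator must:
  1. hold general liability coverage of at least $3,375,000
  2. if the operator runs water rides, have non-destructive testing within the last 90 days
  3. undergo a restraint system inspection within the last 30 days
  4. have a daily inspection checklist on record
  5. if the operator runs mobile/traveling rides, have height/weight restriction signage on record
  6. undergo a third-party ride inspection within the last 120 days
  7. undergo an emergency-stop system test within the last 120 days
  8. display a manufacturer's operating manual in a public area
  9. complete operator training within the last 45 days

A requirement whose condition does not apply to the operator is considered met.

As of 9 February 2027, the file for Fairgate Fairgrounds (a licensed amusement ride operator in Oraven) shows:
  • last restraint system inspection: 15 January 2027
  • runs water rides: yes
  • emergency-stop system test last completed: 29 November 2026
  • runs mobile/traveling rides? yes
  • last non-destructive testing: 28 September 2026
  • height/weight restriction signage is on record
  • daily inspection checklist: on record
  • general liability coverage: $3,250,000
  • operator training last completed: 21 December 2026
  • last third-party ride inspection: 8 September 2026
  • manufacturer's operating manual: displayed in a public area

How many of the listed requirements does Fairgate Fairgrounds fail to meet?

1. general liability coverage $3,250,000 < $3,375,000 → not met
2. condition 'runs water rides' holds; non-destructive testing 134 days ago vs limit 90 → not met
3. restraint system inspection 25 days ago vs limit 30 → met
4. daily inspection checklist present → met
5. condition 'runs mobile/traveling rides' holds; height/weight restriction signage present → met
6. third-party ride inspection 154 days ago vs limit 120 → not met
7. emergency-stop system test 72 days ago vs limit 120 → met
8. manufacturer's operating manual present → met
9. operator training 50 days ago vs limit 45 → not met
Not met: 4 of 9

4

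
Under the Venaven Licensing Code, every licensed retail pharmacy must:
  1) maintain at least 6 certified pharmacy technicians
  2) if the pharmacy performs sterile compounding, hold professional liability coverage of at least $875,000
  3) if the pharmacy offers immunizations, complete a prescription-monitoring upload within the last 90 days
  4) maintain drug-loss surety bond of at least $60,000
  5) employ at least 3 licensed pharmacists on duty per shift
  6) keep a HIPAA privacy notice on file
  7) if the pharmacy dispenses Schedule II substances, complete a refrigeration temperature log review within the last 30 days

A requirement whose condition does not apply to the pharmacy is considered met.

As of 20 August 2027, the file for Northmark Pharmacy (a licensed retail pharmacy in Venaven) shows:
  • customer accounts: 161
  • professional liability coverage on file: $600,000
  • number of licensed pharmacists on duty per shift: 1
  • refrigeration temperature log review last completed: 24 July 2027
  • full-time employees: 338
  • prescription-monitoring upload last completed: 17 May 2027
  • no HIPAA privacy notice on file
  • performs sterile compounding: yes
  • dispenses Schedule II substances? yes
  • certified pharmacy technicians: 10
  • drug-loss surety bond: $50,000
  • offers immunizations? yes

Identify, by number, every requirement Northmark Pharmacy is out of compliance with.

2, 3, 4, 5, 6

1. certified pharmacy technicians 10 ≥ 6 → met
2. condition 'performs sterile compounding' holds; professional liability coverage $600,000 < $875,000 → not met
3. condition 'offers immunizations' holds; prescription-monitoring upload 95 days ago vs limit 90 → not met
4. drug-loss surety bond $50,000 < $60,000 → not met
5. licensed pharmacists on duty per shift 1 < 3 → not met
6. HIPAA privacy notice absent → not met
7. condition 'dispenses Schedule II substances' holds; refrigeration temperature log review 27 days ago vs limit 30 → met
Not met: 2, 3, 4, 5, 6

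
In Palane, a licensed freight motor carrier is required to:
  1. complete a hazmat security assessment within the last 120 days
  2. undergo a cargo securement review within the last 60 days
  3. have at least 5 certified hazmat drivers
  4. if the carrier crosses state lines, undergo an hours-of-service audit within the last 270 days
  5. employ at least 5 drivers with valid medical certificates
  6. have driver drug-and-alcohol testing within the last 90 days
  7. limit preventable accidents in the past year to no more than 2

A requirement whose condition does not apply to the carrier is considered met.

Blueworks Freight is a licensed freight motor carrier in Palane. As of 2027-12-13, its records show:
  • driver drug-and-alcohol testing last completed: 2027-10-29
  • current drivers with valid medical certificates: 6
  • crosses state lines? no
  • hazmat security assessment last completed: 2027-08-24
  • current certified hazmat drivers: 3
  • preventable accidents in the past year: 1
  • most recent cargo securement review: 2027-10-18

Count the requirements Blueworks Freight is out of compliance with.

1

1. hazmat security assessment 111 days ago vs limit 120 → met
2. cargo securement review 56 days ago vs limit 60 → met
3. certified hazmat drivers 3 < 5 → not met
4. condition 'crosses state lines' does not hold → requirement n/a → met
5. drivers with valid medical certificates 6 ≥ 5 → met
6. driver drug-and-alcohol testing 45 days ago vs limit 90 → met
7. preventable accidents in the past year 1 ≤ 2 → met
Not met: 1 of 7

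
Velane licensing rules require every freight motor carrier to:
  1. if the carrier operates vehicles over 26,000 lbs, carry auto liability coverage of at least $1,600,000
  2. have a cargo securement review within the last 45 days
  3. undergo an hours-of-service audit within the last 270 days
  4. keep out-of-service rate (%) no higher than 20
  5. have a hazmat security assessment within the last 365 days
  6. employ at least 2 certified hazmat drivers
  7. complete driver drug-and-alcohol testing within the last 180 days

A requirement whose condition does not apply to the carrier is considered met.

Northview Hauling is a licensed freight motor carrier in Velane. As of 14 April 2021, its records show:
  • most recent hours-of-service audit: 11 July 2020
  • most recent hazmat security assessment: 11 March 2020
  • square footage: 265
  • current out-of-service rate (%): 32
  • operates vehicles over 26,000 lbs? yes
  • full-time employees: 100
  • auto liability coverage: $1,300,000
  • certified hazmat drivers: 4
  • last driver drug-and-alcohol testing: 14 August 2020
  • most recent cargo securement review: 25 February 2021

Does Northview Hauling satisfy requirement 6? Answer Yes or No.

6. certified hazmat drivers 4 ≥ 2 → met

Yes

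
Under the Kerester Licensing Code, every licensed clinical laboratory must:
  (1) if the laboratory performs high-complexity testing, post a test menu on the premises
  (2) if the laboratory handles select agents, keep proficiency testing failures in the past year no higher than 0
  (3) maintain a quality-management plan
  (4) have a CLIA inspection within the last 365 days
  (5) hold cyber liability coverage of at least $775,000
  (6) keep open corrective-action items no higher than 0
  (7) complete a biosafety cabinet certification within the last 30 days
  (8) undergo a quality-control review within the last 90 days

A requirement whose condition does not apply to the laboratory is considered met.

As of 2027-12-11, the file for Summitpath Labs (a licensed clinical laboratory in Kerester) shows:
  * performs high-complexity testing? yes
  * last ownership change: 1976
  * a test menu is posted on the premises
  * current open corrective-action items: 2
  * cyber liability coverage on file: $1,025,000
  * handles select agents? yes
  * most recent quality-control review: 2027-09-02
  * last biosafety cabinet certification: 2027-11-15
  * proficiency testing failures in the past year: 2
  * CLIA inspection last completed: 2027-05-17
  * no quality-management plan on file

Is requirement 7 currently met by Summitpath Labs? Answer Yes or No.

7. biosafety cabinet certification 26 days ago vs limit 30 → met

Yes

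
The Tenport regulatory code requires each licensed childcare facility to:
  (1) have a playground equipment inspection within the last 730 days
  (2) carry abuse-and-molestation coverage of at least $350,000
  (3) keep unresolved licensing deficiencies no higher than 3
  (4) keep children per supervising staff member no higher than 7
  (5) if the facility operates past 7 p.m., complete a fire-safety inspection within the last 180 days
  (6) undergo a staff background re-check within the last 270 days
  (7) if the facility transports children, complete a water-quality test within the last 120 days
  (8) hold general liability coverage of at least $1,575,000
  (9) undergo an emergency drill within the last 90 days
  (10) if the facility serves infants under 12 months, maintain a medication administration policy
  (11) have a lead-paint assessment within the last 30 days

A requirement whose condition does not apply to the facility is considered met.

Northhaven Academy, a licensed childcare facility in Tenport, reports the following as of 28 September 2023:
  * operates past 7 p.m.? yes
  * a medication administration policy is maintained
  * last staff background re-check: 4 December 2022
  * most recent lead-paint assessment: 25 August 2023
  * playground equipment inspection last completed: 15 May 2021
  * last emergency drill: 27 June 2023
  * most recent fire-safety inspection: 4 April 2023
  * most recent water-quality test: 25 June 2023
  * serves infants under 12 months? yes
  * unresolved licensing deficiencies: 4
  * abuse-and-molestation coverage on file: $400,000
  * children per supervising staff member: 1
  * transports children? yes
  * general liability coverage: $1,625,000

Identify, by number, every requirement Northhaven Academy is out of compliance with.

1. playground equipment inspection 866 days ago vs limit 730 → not met
2. abuse-and-molestation coverage $400,000 ≥ $350,000 → met
3. unresolved licensing deficiencies 4 > 3 → not met
4. children per supervising staff member 1 ≤ 7 → met
5. condition 'operates past 7 p.m.' holds; fire-safety inspection 177 days ago vs limit 180 → met
6. staff background re-check 298 days ago vs limit 270 → not met
7. condition 'transports children' holds; water-quality test 95 days ago vs limit 120 → met
8. general liability coverage $1,625,000 ≥ $1,575,000 → met
9. emergency drill 93 days ago vs limit 90 → not met
10. condition 'serves infants under 12 months' holds; medication administration policy present → met
11. lead-paint assessment 34 days ago vs limit 30 → not met
Not met: 1, 3, 6, 9, 11

1, 3, 6, 9, 11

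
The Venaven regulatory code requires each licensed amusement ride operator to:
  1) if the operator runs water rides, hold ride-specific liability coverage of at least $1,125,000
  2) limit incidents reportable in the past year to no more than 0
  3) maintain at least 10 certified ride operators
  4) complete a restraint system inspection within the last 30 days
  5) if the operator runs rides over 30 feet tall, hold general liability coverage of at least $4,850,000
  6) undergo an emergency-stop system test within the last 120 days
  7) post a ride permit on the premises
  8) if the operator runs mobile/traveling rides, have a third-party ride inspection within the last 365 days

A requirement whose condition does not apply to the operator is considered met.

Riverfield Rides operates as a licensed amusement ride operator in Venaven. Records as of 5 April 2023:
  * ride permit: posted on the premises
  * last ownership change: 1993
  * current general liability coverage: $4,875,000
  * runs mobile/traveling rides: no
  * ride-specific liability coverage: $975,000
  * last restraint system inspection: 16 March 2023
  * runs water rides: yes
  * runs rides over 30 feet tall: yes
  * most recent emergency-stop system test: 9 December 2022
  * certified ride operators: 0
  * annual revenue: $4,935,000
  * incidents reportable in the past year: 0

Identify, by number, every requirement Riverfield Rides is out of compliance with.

1. condition 'runs water rides' holds; ride-specific liability coverage $975,000 < $1,125,000 → not met
2. incidents reportable in the past year 0 ≤ 0 → met
3. certified ride operators 0 < 10 → not met
4. restraint system inspection 20 days ago vs limit 30 → met
5. condition 'runs rides over 30 feet tall' holds; general liability coverage $4,875,000 ≥ $4,850,000 → met
6. emergency-stop system test 117 days ago vs limit 120 → met
7. ride permit present → met
8. condition 'runs mobile/traveling rides' does not hold → requirement n/a → met
Not met: 1, 3

1, 3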